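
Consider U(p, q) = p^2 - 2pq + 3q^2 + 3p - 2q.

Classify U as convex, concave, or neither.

convex

U is quadratic, so its Hessian is the constant matrix H = [[2, -2], [-2, 6]].
det(H) = 8, tr(H) = 8.
det(H) > 0 and tr(H) > 0, so H is positive definite everywhere: convex.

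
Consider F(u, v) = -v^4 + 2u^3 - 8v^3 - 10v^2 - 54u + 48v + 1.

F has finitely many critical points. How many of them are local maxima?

F separates as a function of u plus a function of v, so ∇F=0 decouples.
∂F/∂u = 6(u - 3)(u + 3) = 0 at u ∈ {-3, 3}; ∂F/∂v = -4(v - 1)(v + 3)(v + 4) = 0 at v ∈ {-4, -3, 1}.
The Hessian is diagonal: diag(F_uu, F_vv). Second derivatives: F_uu(-3)=-36, F_uu(3)=36; F_vv(-4)=-20, F_vv(-3)=16, F_vv(1)=-80.
Local maxima occur where both diagonal entries negative: (-3, -4), (-3, 1). Count: 2.

2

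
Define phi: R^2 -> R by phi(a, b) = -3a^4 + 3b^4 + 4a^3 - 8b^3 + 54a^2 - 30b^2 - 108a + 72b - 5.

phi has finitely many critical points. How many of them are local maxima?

2

phi separates as a function of a plus a function of b, so ∇phi=0 decouples.
∂phi/∂a = -12(a - 3)(a - 1)(a + 3) = 0 at a ∈ {-3, 1, 3}; ∂phi/∂b = 12(b - 3)(b - 1)(b + 2) = 0 at b ∈ {-2, 1, 3}.
The Hessian is diagonal: diag(phi_aa, phi_bb). Second derivatives: phi_aa(-3)=-288, phi_aa(1)=96, phi_aa(3)=-144; phi_bb(-2)=180, phi_bb(1)=-72, phi_bb(3)=120.
Local maxima occur where both diagonal entries negative: (-3, 1), (3, 1). Count: 2.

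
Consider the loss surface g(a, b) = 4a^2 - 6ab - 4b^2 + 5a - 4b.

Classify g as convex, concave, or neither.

g is quadratic, so its Hessian is the constant matrix H = [[8, -6], [-6, -8]].
det(H) = -100, tr(H) = 0.
det(H) < 0, so H is indefinite: neither convex nor concave.

neither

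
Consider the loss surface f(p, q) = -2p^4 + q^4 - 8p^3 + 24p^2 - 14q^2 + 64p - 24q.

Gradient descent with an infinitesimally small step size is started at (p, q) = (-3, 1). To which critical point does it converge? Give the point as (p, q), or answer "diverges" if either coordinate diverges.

(-1, 3)

f is separable, so gradient descent decouples: p follows -∂f/∂p, q follows -∂f/∂q.
∂f/∂p = -8(p - 2)(p + 1)(p + 4); at p=-3 this is -80, so p increases.
∂f/∂q = 4(q - 3)(q + 1)(q + 2); at q=1 this is -48, so q increases.
p converges to its nearest critical value -1 (a local min of the p-part); q converges to 3. The iterate converges to (-1, 3).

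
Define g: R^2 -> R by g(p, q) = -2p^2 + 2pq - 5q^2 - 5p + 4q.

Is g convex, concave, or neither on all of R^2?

concave

g is quadratic, so its Hessian is the constant matrix H = [[-4, 2], [2, -10]].
det(H) = 36, tr(H) = -14.
det(H) > 0 and tr(H) < 0, so H is negative definite everywhere: concave.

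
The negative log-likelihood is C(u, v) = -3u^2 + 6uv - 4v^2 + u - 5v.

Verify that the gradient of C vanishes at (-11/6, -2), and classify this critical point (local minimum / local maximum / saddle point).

local maximum

∇C = (-6u + 6v + 1, 6u - 8v - 5); substituting (-11/6, -2) gives ∇C = (0, 0), so (-11/6, -2) is indeed a critical point.
The Hessian of C is constant: H = [[-6, 6], [6, -8]].
det(H) = (-6)·(-8) − 6² = 12.
det(H) > 0 and tr(H) = -14 < 0, so H is negative definite and the point is a local maximum.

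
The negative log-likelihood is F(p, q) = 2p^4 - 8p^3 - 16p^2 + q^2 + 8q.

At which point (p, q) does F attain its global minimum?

F(p,q) separates as A(p) + B(q), so its minimum is min A + min B.
A'(p) = 8p(p - 4)(p + 1) vanishes at p ∈ {-1, 0, 4}; B'(q) = 2q + 8 vanishes at q ∈ {-4}.
Local minima of A (where A''>0): A(-1)=-6, A(4)=-256. Local minima of B: B(-4)=-16.
So the global minimum of F is A(4) + B(-4) = -256 − 16 = -272, attained at (4, -4).

(4, -4)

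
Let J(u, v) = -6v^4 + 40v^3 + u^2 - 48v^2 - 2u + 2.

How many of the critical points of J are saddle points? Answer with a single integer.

2

J separates as a function of u plus a function of v, so ∇J=0 decouples.
∂J/∂u = 2(u - 1) = 0 at u ∈ {1}; ∂J/∂v = -24v(v - 4)(v - 1) = 0 at v ∈ {0, 1, 4}.
The Hessian is diagonal: diag(J_uu, J_vv). Second derivatives: J_uu(1)=2; J_vv(0)=-96, J_vv(1)=72, J_vv(4)=-288.
Saddle points occur where the two diagonal entries have opposite signs: (1, 0), (1, 4). Count: 2.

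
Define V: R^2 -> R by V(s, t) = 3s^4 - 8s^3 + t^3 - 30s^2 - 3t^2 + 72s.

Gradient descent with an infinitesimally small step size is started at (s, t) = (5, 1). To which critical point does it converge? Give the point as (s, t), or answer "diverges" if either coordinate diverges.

V is separable, so gradient descent decouples: s follows -∂V/∂s, t follows -∂V/∂t.
∂V/∂s = 12(s - 3)(s - 1)(s + 2); at s=5 this is 672, so s decreases.
∂V/∂t = 3t(t - 2); at t=1 this is -3, so t increases.
s converges to its nearest critical value 3 (a local min of the s-part); t converges to 2. The iterate converges to (3, 2).

(3, 2)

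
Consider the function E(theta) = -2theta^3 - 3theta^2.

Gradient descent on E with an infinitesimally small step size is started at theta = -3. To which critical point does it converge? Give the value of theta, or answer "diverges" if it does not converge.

-1

E'(theta) = -6theta(theta + 1), so E'(-3) = -36.
Gradient descent moves in the -E' direction, i.e. theta is increasing.
The nearest critical point in that direction is theta = -1, where E'' = 6 > 0 (a local minimum). The iterate converges there.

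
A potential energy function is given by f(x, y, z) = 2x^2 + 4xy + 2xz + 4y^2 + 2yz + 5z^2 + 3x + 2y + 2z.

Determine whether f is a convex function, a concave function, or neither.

convex

f is quadratic, so its Hessian is the constant matrix H = [[4, 4, 2], [4, 8, 2], [2, 2, 10]].
Leading principal minors: 4, 16, 144.
All positive ⇒ H ≻ 0 ⇒ convex.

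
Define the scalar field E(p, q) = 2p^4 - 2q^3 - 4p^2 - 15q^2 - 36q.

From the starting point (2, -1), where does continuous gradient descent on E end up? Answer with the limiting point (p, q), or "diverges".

diverges

E is separable, so gradient descent decouples: p follows -∂E/∂p, q follows -∂E/∂q.
∂E/∂p = 8p(p - 1)(p + 1); at p=2 this is 48, so p decreases.
∂E/∂q = -6(q + 2)(q + 3); at q=-1 this is -12, so q increases.
The q-coordinate has no critical point in that direction and runs off to infinity.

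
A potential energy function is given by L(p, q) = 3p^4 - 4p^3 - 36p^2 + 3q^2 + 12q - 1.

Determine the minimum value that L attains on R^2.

L(p,q) separates as A(p) + B(q) − 1, so its minimum is min A + min B − 1.
A'(p) = 12p(p - 3)(p + 2) vanishes at p ∈ {-2, 0, 3}; B'(q) = 6q + 12 vanishes at q ∈ {-2}.
Local minima of A (where A''>0): A(-2)=-64, A(3)=-189. Local minima of B: B(-2)=-12.
So the global minimum of L is A(3) + B(-2) − 1 = -189 − 12 − 1 = -202, attained at (3, -2).

-202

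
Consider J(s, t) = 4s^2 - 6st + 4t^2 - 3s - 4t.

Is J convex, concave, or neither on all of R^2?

J is quadratic, so its Hessian is the constant matrix H = [[8, -6], [-6, 8]].
det(H) = 28, tr(H) = 16.
det(H) > 0 and tr(H) > 0, so H is positive definite everywhere: convex.

convex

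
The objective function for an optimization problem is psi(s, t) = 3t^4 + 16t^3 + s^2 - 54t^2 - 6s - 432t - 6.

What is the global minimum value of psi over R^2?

-1122

psi(s,t) separates as P(s) + Q(t) − 6, so its minimum is min P + min Q − 6.
P'(s) = 2s - 6 vanishes at s ∈ {3}; Q'(t) = 12(t - 3)(t + 3)(t + 4) vanishes at t ∈ {-4, -3, 3}.
Local minima of P (where P''>0): P(3)=-9. Local minima of Q: Q(-4)=608, Q(3)=-1107.
So the global minimum of psi is P(3) + Q(3) − 6 = -9 − 1107 − 6 = -1122, attained at (3, 3).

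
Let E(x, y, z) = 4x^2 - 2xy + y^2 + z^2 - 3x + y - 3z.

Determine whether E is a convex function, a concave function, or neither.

convex

E is quadratic, so its Hessian is the constant matrix H = [[8, -2, 0], [-2, 2, 0], [0, 0, 2]].
Leading principal minors: 8, 12, 24.
All positive ⇒ H ≻ 0 ⇒ convex.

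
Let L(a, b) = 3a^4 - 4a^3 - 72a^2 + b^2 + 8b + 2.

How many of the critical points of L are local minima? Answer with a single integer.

2

L separates as a function of a plus a function of b, so ∇L=0 decouples.
∂L/∂a = 12a(a - 4)(a + 3) = 0 at a ∈ {-3, 0, 4}; ∂L/∂b = 2(b + 4) = 0 at b ∈ {-4}.
The Hessian is diagonal: diag(L_aa, L_bb). Second derivatives: L_aa(-3)=252, L_aa(0)=-144, L_aa(4)=336; L_bb(-4)=2.
Local minima occur where both diagonal entries positive: (-3, -4), (4, -4). Count: 2.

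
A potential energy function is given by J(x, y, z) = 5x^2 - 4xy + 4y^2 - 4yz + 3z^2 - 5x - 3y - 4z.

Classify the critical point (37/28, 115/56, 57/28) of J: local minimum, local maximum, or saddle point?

local minimum

The Hessian is constant: H = [[10, -4, 0], [-4, 8, -4], [0, -4, 6]].
Leading principal minors: Δ₁ = 10, Δ₂ = 64, Δ₃ = 224.
All leading minors are positive, so H is positive definite: a local minimum.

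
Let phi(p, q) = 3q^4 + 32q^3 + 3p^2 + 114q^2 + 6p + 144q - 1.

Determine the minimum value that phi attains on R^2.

phi(p,q) separates as A(p) + B(q) − 1, so its minimum is min A + min B − 1.
A'(p) = 6p + 6 vanishes at p ∈ {-1}; B'(q) = 12(q + 1)(q + 3)(q + 4) vanishes at q ∈ {-4, -3, -1}.
Local minima of A (where A''>0): A(-1)=-3. Local minima of B: B(-4)=-32, B(-1)=-59.
So the global minimum of phi is A(-1) + B(-1) − 1 = -3 − 59 − 1 = -63, attained at (-1, -1).

-63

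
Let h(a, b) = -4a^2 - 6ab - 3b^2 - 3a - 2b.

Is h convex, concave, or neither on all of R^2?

h is quadratic, so its Hessian is the constant matrix H = [[-8, -6], [-6, -6]].
det(H) = 12, tr(H) = -14.
det(H) > 0 and tr(H) < 0, so H is negative definite everywhere: concave.

concave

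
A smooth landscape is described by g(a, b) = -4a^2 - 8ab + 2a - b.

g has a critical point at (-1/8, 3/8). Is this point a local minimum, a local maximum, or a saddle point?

The Hessian of g is constant: H = [[-8, -8], [-8, 0]].
det(H) = (-8)·0 − (-8)² = -64.
Since det(H) < 0, H is indefinite and the critical point is a saddle point.

saddle point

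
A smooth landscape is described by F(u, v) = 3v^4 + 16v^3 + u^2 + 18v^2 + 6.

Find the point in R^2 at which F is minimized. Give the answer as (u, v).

(0, -3)

F(u,v) separates as P(u) + Q(v) + 6, so its minimum is min P + min Q + 6.
P'(u) = 2u vanishes at u ∈ {0}; Q'(v) = 12v(v + 1)(v + 3) vanishes at v ∈ {-3, -1, 0}.
Local minima of P (where P''>0): P(0)=0. Local minima of Q: Q(-3)=-27, Q(0)=0.
So the global minimum of F is P(0) + Q(-3) + 6 = 0 − 27 + 6 = -21, attained at (0, -3).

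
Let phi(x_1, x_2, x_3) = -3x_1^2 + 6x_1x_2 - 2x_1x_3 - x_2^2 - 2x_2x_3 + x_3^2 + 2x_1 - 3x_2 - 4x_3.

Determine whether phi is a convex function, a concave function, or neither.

phi is quadratic, so its Hessian is the constant matrix H = [[-6, 6, -2], [6, -2, -2], [-2, -2, 2]].
Leading principal minors: -6, -24, 32.
Neither pattern holds ⇒ H is indefinite ⇒ neither convex nor concave.

neither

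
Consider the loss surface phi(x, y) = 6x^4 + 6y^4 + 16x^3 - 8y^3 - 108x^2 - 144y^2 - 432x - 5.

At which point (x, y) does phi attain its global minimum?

(3, 4)

phi(x,y) separates as P(x) + Q(y) − 5, so its minimum is min P + min Q − 5.
P'(x) = 24(x - 3)(x + 2)(x + 3) vanishes at x ∈ {-3, -2, 3}; Q'(y) = 24y(y - 4)(y + 3) vanishes at y ∈ {-3, 0, 4}.
Local minima of P (where P''>0): P(-3)=378, P(3)=-1350. Local minima of Q: Q(-3)=-594, Q(4)=-1280.
So the global minimum of phi is P(3) + Q(4) − 5 = -1350 − 1280 − 5 = -2635, attained at (3, 4).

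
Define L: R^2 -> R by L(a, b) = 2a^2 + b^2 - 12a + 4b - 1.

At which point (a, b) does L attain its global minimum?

(3, -2)

L(a,b) separates as P(a) + Q(b) − 1, so its minimum is min P + min Q − 1.
P'(a) = 4a - 12 vanishes at a ∈ {3}; Q'(b) = 2b + 4 vanishes at b ∈ {-2}.
Local minima of P (where P''>0): P(3)=-18. Local minima of Q: Q(-2)=-4.
So the global minimum of L is P(3) + Q(-2) − 1 = -18 − 4 − 1 = -23, attained at (3, -2).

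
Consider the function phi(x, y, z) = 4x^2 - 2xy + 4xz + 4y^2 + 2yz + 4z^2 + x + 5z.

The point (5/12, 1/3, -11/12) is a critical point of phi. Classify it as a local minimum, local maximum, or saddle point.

The Hessian is constant: H = [[8, -2, 4], [-2, 8, 2], [4, 2, 8]].
Leading principal minors: Δ₁ = 8, Δ₂ = 60, Δ₃ = 288.
All leading minors are positive, so H is positive definite: a local minimum.

local minimum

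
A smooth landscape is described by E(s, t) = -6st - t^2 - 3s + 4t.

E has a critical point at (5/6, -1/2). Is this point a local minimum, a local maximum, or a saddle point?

saddle point

The Hessian of E is constant: H = [[0, -6], [-6, -2]].
det(H) = 0·(-2) − (-6)² = -36.
Since det(H) < 0, H is indefinite and the critical point is a saddle point.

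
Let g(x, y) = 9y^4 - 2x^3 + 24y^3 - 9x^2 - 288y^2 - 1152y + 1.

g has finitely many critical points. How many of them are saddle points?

g separates as a function of x plus a function of y, so ∇g=0 decouples.
∂g/∂x = -6x(x + 3) = 0 at x ∈ {-3, 0}; ∂g/∂y = 36(y - 4)(y + 2)(y + 4) = 0 at y ∈ {-4, -2, 4}.
The Hessian is diagonal: diag(g_xx, g_yy). Second derivatives: g_xx(-3)=18, g_xx(0)=-18; g_yy(-4)=576, g_yy(-2)=-432, g_yy(4)=1728.
Saddle points occur where the two diagonal entries have opposite signs: (-3, -2), (0, -4), (0, 4). Count: 3.

3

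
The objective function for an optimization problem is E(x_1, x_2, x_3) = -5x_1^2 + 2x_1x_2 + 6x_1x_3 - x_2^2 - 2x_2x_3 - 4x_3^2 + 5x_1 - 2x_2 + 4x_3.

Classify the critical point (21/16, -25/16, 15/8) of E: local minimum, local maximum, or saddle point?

local maximum

The Hessian is constant: H = [[-10, 2, 6], [2, -2, -2], [6, -2, -8]].
Leading principal minors: Δ₁ = -10, Δ₂ = 16, Δ₃ = -64.
The minors alternate sign starting negative (−, +, −), so H is negative definite: a local maximum.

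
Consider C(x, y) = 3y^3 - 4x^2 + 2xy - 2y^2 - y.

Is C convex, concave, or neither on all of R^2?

The term 3y^3 is cubic, so the Hessian is not constant.
∂²C/∂y² = 18y - 4, which takes both signs as y varies (negative for sufficiently negative y). A diagonal entry of the Hessian changing sign means the Hessian is neither positive- nor negative-semidefinite on all of R^2.

neither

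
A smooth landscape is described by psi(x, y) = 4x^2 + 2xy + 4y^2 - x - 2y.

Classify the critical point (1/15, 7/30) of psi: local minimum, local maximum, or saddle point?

The Hessian of psi is constant: H = [[8, 2], [2, 8]].
det(H) = 8·8 − 2² = 60.
det(H) > 0 and tr(H) = 16 > 0, so H is positive definite and the point is a local minimum.

local minimum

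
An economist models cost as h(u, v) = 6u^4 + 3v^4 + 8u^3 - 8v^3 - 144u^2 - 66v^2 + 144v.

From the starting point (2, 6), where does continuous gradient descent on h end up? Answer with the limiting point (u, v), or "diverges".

(3, 4)

h is separable, so gradient descent decouples: u follows -∂h/∂u, v follows -∂h/∂v.
∂h/∂u = 24u(u - 3)(u + 4); at u=2 this is -288, so u increases.
∂h/∂v = 12(v - 4)(v - 1)(v + 3); at v=6 this is 1080, so v decreases.
u converges to its nearest critical value 3 (a local min of the u-part); v converges to 4. The iterate converges to (3, 4).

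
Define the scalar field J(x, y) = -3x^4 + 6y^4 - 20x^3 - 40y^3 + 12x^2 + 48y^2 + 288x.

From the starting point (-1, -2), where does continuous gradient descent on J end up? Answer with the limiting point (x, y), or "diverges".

J is separable, so gradient descent decouples: x follows -∂J/∂x, y follows -∂J/∂y.
∂J/∂x = -12(x - 2)(x + 3)(x + 4); at x=-1 this is 216, so x decreases.
∂J/∂y = 24y(y - 4)(y - 1); at y=-2 this is -864, so y increases.
x converges to its nearest critical value -3 (a local min of the x-part); y converges to 0. The iterate converges to (-3, 0).

(-3, 0)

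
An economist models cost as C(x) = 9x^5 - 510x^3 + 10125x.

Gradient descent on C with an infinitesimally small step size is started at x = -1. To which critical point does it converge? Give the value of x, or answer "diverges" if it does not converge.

C'(x) = 45(x - 5)(x - 3)(x + 3)(x + 5), so C'(-1) = 8640.
Gradient descent moves in the -C' direction, i.e. x is decreasing.
The nearest critical point in that direction is x = -3, where C'' = 4320 > 0 (a local minimum). The iterate converges there.

-3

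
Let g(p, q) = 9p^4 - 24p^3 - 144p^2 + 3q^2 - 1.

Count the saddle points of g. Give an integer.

g separates as a function of p plus a function of q, so ∇g=0 decouples.
∂g/∂p = 36p(p - 4)(p + 2) = 0 at p ∈ {-2, 0, 4}; ∂g/∂q = 6q = 0 at q ∈ {0}.
The Hessian is diagonal: diag(g_pp, g_qq). Second derivatives: g_pp(-2)=432, g_pp(0)=-288, g_pp(4)=864; g_qq(0)=6.
Saddle points occur where the two diagonal entries have opposite signs: (0, 0). Count: 1.

1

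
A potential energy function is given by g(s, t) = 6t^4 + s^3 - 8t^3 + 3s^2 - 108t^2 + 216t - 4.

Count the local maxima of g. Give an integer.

1

g separates as a function of s plus a function of t, so ∇g=0 decouples.
∂g/∂s = 3s(s + 2) = 0 at s ∈ {-2, 0}; ∂g/∂t = 24(t - 3)(t - 1)(t + 3) = 0 at t ∈ {-3, 1, 3}.
The Hessian is diagonal: diag(g_ss, g_tt). Second derivatives: g_ss(-2)=-6, g_ss(0)=6; g_tt(-3)=576, g_tt(1)=-192, g_tt(3)=288.
Local maxima occur where both diagonal entries negative: (-2, 1). Count: 1.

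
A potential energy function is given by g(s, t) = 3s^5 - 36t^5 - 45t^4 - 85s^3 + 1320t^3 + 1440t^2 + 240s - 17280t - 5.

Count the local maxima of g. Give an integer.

g separates as a function of s plus a function of t, so ∇g=0 decouples.
∂g/∂s = 15(s - 4)(s - 1)(s + 1)(s + 4) = 0 at s ∈ {-4, -1, 1, 4}; ∂g/∂t = -180(t - 4)(t - 2)(t + 3)(t + 4) = 0 at t ∈ {-4, -3, 2, 4}.
The Hessian is diagonal: diag(g_ss, g_tt). Second derivatives: g_ss(-4)=-1800, g_ss(-1)=450, g_ss(1)=-450, g_ss(4)=1800; g_tt(-4)=8640, g_tt(-3)=-6300, g_tt(2)=10800, g_tt(4)=-20160.
Local maxima occur where both diagonal entries negative: (-4, -3), (-4, 4), (1, -3), (1, 4). Count: 4.

4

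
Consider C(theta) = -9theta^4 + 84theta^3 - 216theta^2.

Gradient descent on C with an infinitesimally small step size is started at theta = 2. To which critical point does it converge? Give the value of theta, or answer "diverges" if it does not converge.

C'(theta) = -36theta(theta - 4)(theta - 3), so C'(2) = -144.
Gradient descent moves in the -C' direction, i.e. theta is increasing.
The nearest critical point in that direction is theta = 3, where C'' = 108 > 0 (a local minimum). The iterate converges there.

3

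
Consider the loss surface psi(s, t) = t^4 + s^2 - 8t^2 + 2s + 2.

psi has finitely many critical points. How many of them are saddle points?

psi separates as a function of s plus a function of t, so ∇psi=0 decouples.
∂psi/∂s = 2(s + 1) = 0 at s ∈ {-1}; ∂psi/∂t = 4t(t - 2)(t + 2) = 0 at t ∈ {-2, 0, 2}.
The Hessian is diagonal: diag(psi_ss, psi_tt). Second derivatives: psi_ss(-1)=2; psi_tt(-2)=32, psi_tt(0)=-16, psi_tt(2)=32.
Saddle points occur where the two diagonal entries have opposite signs: (-1, 0). Count: 1.

1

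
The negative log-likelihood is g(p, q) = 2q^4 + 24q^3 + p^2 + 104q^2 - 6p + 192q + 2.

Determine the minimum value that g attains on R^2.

-135

g(p,q) separates as A(p) + B(q) + 2, so its minimum is min A + min B + 2.
A'(p) = 2p - 6 vanishes at p ∈ {3}; B'(q) = 8(q + 2)(q + 3)(q + 4) vanishes at q ∈ {-4, -3, -2}.
Local minima of A (where A''>0): A(3)=-9. Local minima of B: B(-4)=-128, B(-2)=-128.
So the global minimum of g is A(3) + B(-4) + 2 = -9 − 128 + 2 = -135, attained at (3, -4).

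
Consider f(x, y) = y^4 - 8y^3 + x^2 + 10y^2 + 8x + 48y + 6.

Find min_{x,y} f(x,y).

f(x,y) separates as P(x) + Q(y) + 6, so its minimum is min P + min Q + 6.
P'(x) = 2x + 8 vanishes at x ∈ {-4}; Q'(y) = 4(y - 4)(y - 3)(y + 1) vanishes at y ∈ {-1, 3, 4}.
Local minima of P (where P''>0): P(-4)=-16. Local minima of Q: Q(-1)=-29, Q(4)=96.
So the global minimum of f is P(-4) + Q(-1) + 6 = -16 − 29 + 6 = -39, attained at (-4, -1).

-39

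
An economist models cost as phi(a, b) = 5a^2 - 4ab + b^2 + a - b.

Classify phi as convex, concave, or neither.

convex

phi is quadratic, so its Hessian is the constant matrix H = [[10, -4], [-4, 2]].
det(H) = 4, tr(H) = 12.
det(H) > 0 and tr(H) > 0, so H is positive definite everywhere: convex.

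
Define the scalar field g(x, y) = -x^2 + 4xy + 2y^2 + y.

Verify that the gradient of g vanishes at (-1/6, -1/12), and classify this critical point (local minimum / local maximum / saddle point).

∇g = (-2x + 4y, 4x + 4y + 1); substituting (-1/6, -1/12) gives ∇g = (0, 0), so (-1/6, -1/12) is indeed a critical point.
The Hessian of g is constant: H = [[-2, 4], [4, 4]].
det(H) = (-2)·4 − 4² = -24.
Since det(H) < 0, H is indefinite and the critical point is a saddle point.

saddle point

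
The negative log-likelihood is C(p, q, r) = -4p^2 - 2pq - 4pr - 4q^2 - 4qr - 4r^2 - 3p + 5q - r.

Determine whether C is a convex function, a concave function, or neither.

concave

C is quadratic, so its Hessian is the constant matrix H = [[-8, -2, -4], [-2, -8, -4], [-4, -4, -8]].
Leading principal minors: -8, 60, -288.
Signs alternate −, +, − ⇒ H ≺ 0 ⇒ concave.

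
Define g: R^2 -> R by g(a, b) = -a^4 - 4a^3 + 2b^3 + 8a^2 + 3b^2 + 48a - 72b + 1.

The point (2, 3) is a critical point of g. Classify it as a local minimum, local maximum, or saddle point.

saddle point

The mixed partial ∂²g/∂a∂b is 0, so the Hessian at any point is diag(g_aa, g_bb) = diag(4(-3a^2 - 6a + 4), 6(2b + 1)).
At (2, 3): H = diag(-80, 42).
The eigenvalues have opposite signs, so H is indefinite: a saddle point.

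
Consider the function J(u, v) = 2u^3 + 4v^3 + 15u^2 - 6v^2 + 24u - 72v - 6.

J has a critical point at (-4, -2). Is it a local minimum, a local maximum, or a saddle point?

local maximum

The mixed partial ∂²J/∂u∂v is 0, so the Hessian at any point is diag(J_uu, J_vv) = diag(6(2u + 5), 12(2v - 1)).
At (-4, -2): H = diag(-18, -60).
Both eigenvalues are negative, so H is negative definite: a local maximum.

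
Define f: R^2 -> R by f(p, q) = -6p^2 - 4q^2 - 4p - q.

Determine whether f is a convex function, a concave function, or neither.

concave

f is quadratic, so its Hessian is the constant matrix H = [[-12, 0], [0, -8]].
det(H) = 96, tr(H) = -20.
det(H) > 0 and tr(H) < 0, so H is negative definite everywhere: concave.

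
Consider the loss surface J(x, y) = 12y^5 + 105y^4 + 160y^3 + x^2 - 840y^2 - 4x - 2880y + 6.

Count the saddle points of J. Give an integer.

J separates as a function of x plus a function of y, so ∇J=0 decouples.
∂J/∂x = 2(x - 2) = 0 at x ∈ {2}; ∂J/∂y = 60(y - 2)(y + 2)(y + 3)(y + 4) = 0 at y ∈ {-4, -3, -2, 2}.
The Hessian is diagonal: diag(J_xx, J_yy). Second derivatives: J_xx(2)=2; J_yy(-4)=-720, J_yy(-3)=300, J_yy(-2)=-480, J_yy(2)=7200.
Saddle points occur where the two diagonal entries have opposite signs: (2, -4), (2, -2). Count: 2.

2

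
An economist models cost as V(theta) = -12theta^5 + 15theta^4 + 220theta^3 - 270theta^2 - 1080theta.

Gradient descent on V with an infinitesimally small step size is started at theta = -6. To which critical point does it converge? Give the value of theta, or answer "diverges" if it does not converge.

V'(theta) = -60(theta - 3)(theta - 2)(theta + 1)(theta + 3), so V'(-6) = -64800.
Gradient descent moves in the -V' direction, i.e. theta is increasing.
The nearest critical point in that direction is theta = -3, where V'' = 3600 > 0 (a local minimum). The iterate converges there.

-3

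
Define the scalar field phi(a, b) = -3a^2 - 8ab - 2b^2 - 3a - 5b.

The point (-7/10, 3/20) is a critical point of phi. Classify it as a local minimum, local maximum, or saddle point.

saddle point

The Hessian of phi is constant: H = [[-6, -8], [-8, -4]].
det(H) = (-6)·(-4) − (-8)² = -40.
Since det(H) < 0, H is indefinite and the critical point is a saddle point.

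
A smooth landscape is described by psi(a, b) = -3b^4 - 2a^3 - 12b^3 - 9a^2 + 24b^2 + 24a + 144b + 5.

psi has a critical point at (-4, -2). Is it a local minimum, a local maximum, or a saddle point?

The mixed partial ∂²psi/∂a∂b is 0, so the Hessian at any point is diag(psi_aa, psi_bb) = diag(-6(2a + 3), 12(-3b^2 - 6b + 4)).
At (-4, -2): H = diag(30, 48).
Both eigenvalues are positive, so H is positive definite: a local minimum.

local minimum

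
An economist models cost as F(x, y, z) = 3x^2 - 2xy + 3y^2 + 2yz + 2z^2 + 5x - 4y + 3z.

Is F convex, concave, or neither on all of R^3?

F is quadratic, so its Hessian is the constant matrix H = [[6, -2, 0], [-2, 6, 2], [0, 2, 4]].
Leading principal minors: 6, 32, 104.
All positive ⇒ H ≻ 0 ⇒ convex.

convex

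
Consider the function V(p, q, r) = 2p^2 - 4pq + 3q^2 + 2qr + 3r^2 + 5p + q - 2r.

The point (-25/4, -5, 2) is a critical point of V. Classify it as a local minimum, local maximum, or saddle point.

local minimum

The Hessian is constant: H = [[4, -4, 0], [-4, 6, 2], [0, 2, 6]].
Leading principal minors: Δ₁ = 4, Δ₂ = 8, Δ₃ = 32.
All leading minors are positive, so H is positive definite: a local minimum.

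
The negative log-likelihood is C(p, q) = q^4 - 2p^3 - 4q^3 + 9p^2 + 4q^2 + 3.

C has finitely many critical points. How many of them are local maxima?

C separates as a function of p plus a function of q, so ∇C=0 decouples.
∂C/∂p = -6p(p - 3) = 0 at p ∈ {0, 3}; ∂C/∂q = 4q(q - 2)(q - 1) = 0 at q ∈ {0, 1, 2}.
The Hessian is diagonal: diag(C_pp, C_qq). Second derivatives: C_pp(0)=18, C_pp(3)=-18; C_qq(0)=8, C_qq(1)=-4, C_qq(2)=8.
Local maxima occur where both diagonal entries negative: (3, 1). Count: 1.

1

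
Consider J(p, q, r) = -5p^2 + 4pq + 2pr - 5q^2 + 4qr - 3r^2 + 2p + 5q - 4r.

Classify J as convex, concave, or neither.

concave

J is quadratic, so its Hessian is the constant matrix H = [[-10, 4, 2], [4, -10, 4], [2, 4, -6]].
Leading principal minors: -10, 84, -240.
Signs alternate −, +, − ⇒ H ≺ 0 ⇒ concave.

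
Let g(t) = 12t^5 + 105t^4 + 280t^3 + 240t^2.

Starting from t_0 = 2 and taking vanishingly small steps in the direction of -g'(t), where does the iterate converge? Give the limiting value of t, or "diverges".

g'(t) = 60t(t + 1)(t + 2)(t + 4), so g'(2) = 8640.
Gradient descent moves in the -g' direction, i.e. t is decreasing.
The nearest critical point in that direction is t = 0, where g'' = 480 > 0 (a local minimum). The iterate converges there.

0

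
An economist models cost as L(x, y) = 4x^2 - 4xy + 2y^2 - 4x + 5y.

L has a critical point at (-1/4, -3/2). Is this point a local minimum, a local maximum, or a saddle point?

The Hessian of L is constant: H = [[8, -4], [-4, 4]].
det(H) = 8·4 − (-4)² = 16.
det(H) > 0 and tr(H) = 12 > 0, so H is positive definite and the point is a local minimum.

local minimum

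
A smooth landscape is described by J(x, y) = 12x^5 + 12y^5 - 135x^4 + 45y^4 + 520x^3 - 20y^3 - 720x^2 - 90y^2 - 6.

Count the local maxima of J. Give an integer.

4

J separates as a function of x plus a function of y, so ∇J=0 decouples.
∂J/∂x = 60x(x - 4)(x - 3)(x - 2) = 0 at x ∈ {0, 2, 3, 4}; ∂J/∂y = 60y(y - 1)(y + 1)(y + 3) = 0 at y ∈ {-3, -1, 0, 1}.
The Hessian is diagonal: diag(J_xx, J_yy). Second derivatives: J_xx(0)=-1440, J_xx(2)=240, J_xx(3)=-180, J_xx(4)=480; J_yy(-3)=-1440, J_yy(-1)=240, J_yy(0)=-180, J_yy(1)=480.
Local maxima occur where both diagonal entries negative: (0, -3), (0, 0), (3, -3), (3, 0). Count: 4.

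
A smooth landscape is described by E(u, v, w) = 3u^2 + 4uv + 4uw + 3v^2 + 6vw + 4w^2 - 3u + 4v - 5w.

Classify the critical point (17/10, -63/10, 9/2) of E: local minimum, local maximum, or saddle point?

The Hessian is constant: H = [[6, 4, 4], [4, 6, 6], [4, 6, 8]].
Leading principal minors: Δ₁ = 6, Δ₂ = 20, Δ₃ = 40.
All leading minors are positive, so H is positive definite: a local minimum.

local minimum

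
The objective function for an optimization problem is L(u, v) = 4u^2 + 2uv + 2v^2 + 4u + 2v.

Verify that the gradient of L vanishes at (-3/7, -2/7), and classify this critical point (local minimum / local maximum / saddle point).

∇L = (8u + 2v + 4, 2u + 4v + 2); substituting (-3/7, -2/7) gives ∇L = (0, 0), so (-3/7, -2/7) is indeed a critical point.
The Hessian of L is constant: H = [[8, 2], [2, 4]].
det(H) = 8·4 − 2² = 28.
det(H) > 0 and tr(H) = 12 > 0, so H is positive definite and the point is a local minimum.

local minimum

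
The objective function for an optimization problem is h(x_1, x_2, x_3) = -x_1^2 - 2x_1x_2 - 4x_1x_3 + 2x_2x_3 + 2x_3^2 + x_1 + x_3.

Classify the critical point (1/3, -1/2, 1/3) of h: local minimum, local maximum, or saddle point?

The Hessian is constant: H = [[-2, -2, -4], [-2, 0, 2], [-4, 2, 4]].
Leading principal minors: Δ₁ = -2, Δ₂ = -4, Δ₃ = 24.
The minors fit neither the all-positive nor the alternating-sign pattern, so H is indefinite: a saddle point.

saddle point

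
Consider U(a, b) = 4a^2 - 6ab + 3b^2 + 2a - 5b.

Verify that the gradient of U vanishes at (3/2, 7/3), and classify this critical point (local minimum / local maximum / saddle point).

local minimum

∇U = (8a - 6b + 2, -6a + 6b - 5); substituting (3/2, 7/3) gives ∇U = (0, 0), so (3/2, 7/3) is indeed a critical point.
The Hessian of U is constant: H = [[8, -6], [-6, 6]].
det(H) = 8·6 − (-6)² = 12.
det(H) > 0 and tr(H) = 14 > 0, so H is positive definite and the point is a local minimum.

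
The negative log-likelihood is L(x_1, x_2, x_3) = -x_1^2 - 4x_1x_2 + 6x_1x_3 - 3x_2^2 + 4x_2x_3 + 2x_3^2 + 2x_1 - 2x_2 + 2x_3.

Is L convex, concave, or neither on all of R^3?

L is quadratic, so its Hessian is the constant matrix H = [[-2, -4, 6], [-4, -6, 4], [6, 4, 4]].
Leading principal minors: -2, -4, 40.
Neither pattern holds ⇒ H is indefinite ⇒ neither convex nor concave.

neither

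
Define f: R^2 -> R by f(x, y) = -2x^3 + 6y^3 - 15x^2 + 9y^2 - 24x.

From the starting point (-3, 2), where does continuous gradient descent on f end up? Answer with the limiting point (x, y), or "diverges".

f is separable, so gradient descent decouples: x follows -∂f/∂x, y follows -∂f/∂y.
∂f/∂x = -6(x + 1)(x + 4); at x=-3 this is 12, so x decreases.
∂f/∂y = 18y(y + 1); at y=2 this is 108, so y decreases.
x converges to its nearest critical value -4 (a local min of the x-part); y converges to 0. The iterate converges to (-4, 0).

(-4, 0)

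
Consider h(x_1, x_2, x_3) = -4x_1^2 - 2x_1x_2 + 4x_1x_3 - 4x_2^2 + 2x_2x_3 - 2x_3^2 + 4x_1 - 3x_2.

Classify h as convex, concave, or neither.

h is quadratic, so its Hessian is the constant matrix H = [[-8, -2, 4], [-2, -8, 2], [4, 2, -4]].
Leading principal minors: -8, 60, -112.
Signs alternate −, +, − ⇒ H ≺ 0 ⇒ concave.

concave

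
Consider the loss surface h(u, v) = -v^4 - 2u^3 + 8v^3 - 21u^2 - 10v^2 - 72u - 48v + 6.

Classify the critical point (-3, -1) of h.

local maximum

The mixed partial ∂²h/∂u∂v is 0, so the Hessian at any point is diag(h_uu, h_vv) = diag(-6(2u + 7), 4(-3v^2 + 12v - 5)).
At (-3, -1): H = diag(-6, -80).
Both eigenvalues are negative, so H is negative definite: a local maximum.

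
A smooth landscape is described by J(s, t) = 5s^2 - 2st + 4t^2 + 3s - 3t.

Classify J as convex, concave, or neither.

convex

J is quadratic, so its Hessian is the constant matrix H = [[10, -2], [-2, 8]].
det(H) = 76, tr(H) = 18.
det(H) > 0 and tr(H) > 0, so H is positive definite everywhere: convex.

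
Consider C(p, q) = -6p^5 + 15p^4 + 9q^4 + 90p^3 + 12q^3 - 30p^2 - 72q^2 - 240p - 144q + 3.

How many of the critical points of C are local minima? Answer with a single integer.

4

C separates as a function of p plus a function of q, so ∇C=0 decouples.
∂C/∂p = -30(p - 4)(p - 1)(p + 1)(p + 2) = 0 at p ∈ {-2, -1, 1, 4}; ∂C/∂q = 36(q - 2)(q + 1)(q + 2) = 0 at q ∈ {-2, -1, 2}.
The Hessian is diagonal: diag(C_pp, C_qq). Second derivatives: C_pp(-2)=540, C_pp(-1)=-300, C_pp(1)=540, C_pp(4)=-2700; C_qq(-2)=144, C_qq(-1)=-108, C_qq(2)=432.
Local minima occur where both diagonal entries positive: (-2, -2), (-2, 2), (1, -2), (1, 2). Count: 4.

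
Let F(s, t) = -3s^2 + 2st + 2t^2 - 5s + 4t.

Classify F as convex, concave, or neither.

neither

F is quadratic, so its Hessian is the constant matrix H = [[-6, 2], [2, 4]].
det(H) = -28, tr(H) = -2.
det(H) < 0, so H is indefinite: neither convex nor concave.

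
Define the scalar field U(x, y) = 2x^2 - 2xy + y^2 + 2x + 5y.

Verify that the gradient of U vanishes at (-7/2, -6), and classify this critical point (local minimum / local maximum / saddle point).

local minimum

∇U = (4x - 2y + 2, -2x + 2y + 5); substituting (-7/2, -6) gives ∇U = (0, 0), so (-7/2, -6) is indeed a critical point.
The Hessian of U is constant: H = [[4, -2], [-2, 2]].
det(H) = 4·2 − (-2)² = 4.
det(H) > 0 and tr(H) = 6 > 0, so H is positive definite and the point is a local minimum.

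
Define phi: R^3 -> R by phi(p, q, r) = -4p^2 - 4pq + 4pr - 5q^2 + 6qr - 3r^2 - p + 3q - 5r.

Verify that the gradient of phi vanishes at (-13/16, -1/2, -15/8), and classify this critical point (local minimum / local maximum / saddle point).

∇phi = (-8p - 4q + 4r - 1, -4p - 10q + 6r + 3, 4p + 6q - 6r - 5); substituting (-13/16, -1/2, -15/8) gives ∇phi = (0, 0, 0), so (-13/16, -1/2, -15/8) is indeed a critical point.
The Hessian is constant: H = [[-8, -4, 4], [-4, -10, 6], [4, 6, -6]].
Leading principal minors: Δ₁ = -8, Δ₂ = 64, Δ₃ = -128.
The minors alternate sign starting negative (−, +, −), so H is negative definite: a local maximum.

local maximum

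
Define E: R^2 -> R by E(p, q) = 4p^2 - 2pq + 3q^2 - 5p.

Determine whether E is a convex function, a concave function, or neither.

E is quadratic, so its Hessian is the constant matrix H = [[8, -2], [-2, 6]].
det(H) = 44, tr(H) = 14.
det(H) > 0 and tr(H) > 0, so H is positive definite everywhere: convex.

convex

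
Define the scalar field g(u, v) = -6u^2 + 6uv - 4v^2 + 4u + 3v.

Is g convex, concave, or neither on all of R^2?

concave

g is quadratic, so its Hessian is the constant matrix H = [[-12, 6], [6, -8]].
det(H) = 60, tr(H) = -20.
det(H) > 0 and tr(H) < 0, so H is negative definite everywhere: concave.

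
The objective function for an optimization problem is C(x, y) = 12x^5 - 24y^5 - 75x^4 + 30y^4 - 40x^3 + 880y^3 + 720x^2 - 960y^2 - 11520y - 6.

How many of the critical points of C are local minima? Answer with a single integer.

4

C separates as a function of x plus a function of y, so ∇C=0 decouples.
∂C/∂x = 60x(x - 4)(x - 3)(x + 2) = 0 at x ∈ {-2, 0, 3, 4}; ∂C/∂y = -120(y - 4)(y - 3)(y + 2)(y + 4) = 0 at y ∈ {-4, -2, 3, 4}.
The Hessian is diagonal: diag(C_xx, C_yy). Second derivatives: C_xx(-2)=-3600, C_xx(0)=1440, C_xx(3)=-900, C_xx(4)=1440; C_yy(-4)=13440, C_yy(-2)=-7200, C_yy(3)=4200, C_yy(4)=-5760.
Local minima occur where both diagonal entries positive: (0, -4), (0, 3), (4, -4), (4, 3). Count: 4.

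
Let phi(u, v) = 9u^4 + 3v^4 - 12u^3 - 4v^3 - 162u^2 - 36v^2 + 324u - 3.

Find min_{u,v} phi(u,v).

phi(u,v) separates as P(u) + Q(v) − 3, so its minimum is min P + min Q − 3.
P'(u) = 36(u - 3)(u - 1)(u + 3) vanishes at u ∈ {-3, 1, 3}; Q'(v) = 12v(v - 3)(v + 2) vanishes at v ∈ {-2, 0, 3}.
Local minima of P (where P''>0): P(-3)=-1377, P(3)=-81. Local minima of Q: Q(-2)=-64, Q(3)=-189.
So the global minimum of phi is P(-3) + Q(3) − 3 = -1377 − 189 − 3 = -1569, attained at (-3, 3).

-1569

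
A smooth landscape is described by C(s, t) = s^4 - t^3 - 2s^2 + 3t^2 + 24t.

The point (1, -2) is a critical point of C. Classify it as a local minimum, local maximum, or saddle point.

local minimum

The mixed partial ∂²C/∂s∂t is 0, so the Hessian at any point is diag(C_ss, C_tt) = diag(4(3s^2 - 1), 6(-t + 1)).
At (1, -2): H = diag(8, 18).
Both eigenvalues are positive, so H is positive definite: a local minimum.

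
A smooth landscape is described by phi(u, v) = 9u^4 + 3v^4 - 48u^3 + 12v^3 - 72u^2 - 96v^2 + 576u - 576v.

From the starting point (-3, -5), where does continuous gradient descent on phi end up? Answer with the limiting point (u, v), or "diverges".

(-2, -4)

phi is separable, so gradient descent decouples: u follows -∂phi/∂u, v follows -∂phi/∂v.
∂phi/∂u = 36(u - 4)(u - 2)(u + 2); at u=-3 this is -1260, so u increases.
∂phi/∂v = 12(v - 4)(v + 3)(v + 4); at v=-5 this is -216, so v increases.
u converges to its nearest critical value -2 (a local min of the u-part); v converges to -4. The iterate converges to (-2, -4).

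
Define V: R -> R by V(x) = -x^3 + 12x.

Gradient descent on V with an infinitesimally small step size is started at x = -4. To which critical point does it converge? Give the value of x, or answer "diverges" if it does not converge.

-2

V'(x) = -3(x - 2)(x + 2), so V'(-4) = -36.
Gradient descent moves in the -V' direction, i.e. x is increasing.
The nearest critical point in that direction is x = -2, where V'' = 12 > 0 (a local minimum). The iterate converges there.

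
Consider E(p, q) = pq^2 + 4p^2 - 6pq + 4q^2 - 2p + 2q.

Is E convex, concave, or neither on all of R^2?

The term pq^2 is cubic, so the Hessian is not constant.
∂²E/∂q² = 2p + 8, which takes both signs as p varies (negative for sufficiently negative p). A diagonal entry of the Hessian changing sign means the Hessian is neither positive- nor negative-semidefinite on all of R^2.

neither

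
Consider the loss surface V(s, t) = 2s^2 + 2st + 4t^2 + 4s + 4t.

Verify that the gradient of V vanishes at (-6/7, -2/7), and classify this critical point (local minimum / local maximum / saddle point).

∇V = (4s + 2t + 4, 2s + 8t + 4); substituting (-6/7, -2/7) gives ∇V = (0, 0), so (-6/7, -2/7) is indeed a critical point.
The Hessian of V is constant: H = [[4, 2], [2, 8]].
det(H) = 4·8 − 2² = 28.
det(H) > 0 and tr(H) = 12 > 0, so H is positive definite and the point is a local minimum.

local minimum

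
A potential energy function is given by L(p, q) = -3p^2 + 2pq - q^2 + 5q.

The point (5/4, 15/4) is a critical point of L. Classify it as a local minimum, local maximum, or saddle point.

local maximum

The Hessian of L is constant: H = [[-6, 2], [2, -2]].
det(H) = (-6)·(-2) − 2² = 8.
det(H) > 0 and tr(H) = -8 < 0, so H is negative definite and the point is a local maximum.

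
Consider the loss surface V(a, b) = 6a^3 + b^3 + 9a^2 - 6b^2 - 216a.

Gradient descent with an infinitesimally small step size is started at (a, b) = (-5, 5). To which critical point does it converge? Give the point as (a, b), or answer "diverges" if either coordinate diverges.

diverges

V is separable, so gradient descent decouples: a follows -∂V/∂a, b follows -∂V/∂b.
∂V/∂a = 18(a - 3)(a + 4); at a=-5 this is 144, so a decreases.
∂V/∂b = 3b(b - 4); at b=5 this is 15, so b decreases.
The a-coordinate has no critical point in that direction and runs off to infinity.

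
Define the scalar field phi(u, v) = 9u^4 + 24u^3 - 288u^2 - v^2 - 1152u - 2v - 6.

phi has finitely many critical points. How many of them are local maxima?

phi separates as a function of u plus a function of v, so ∇phi=0 decouples.
∂phi/∂u = 36(u - 4)(u + 2)(u + 4) = 0 at u ∈ {-4, -2, 4}; ∂phi/∂v = -2(v + 1) = 0 at v ∈ {-1}.
The Hessian is diagonal: diag(phi_uu, phi_vv). Second derivatives: phi_uu(-4)=576, phi_uu(-2)=-432, phi_uu(4)=1728; phi_vv(-1)=-2.
Local maxima occur where both diagonal entries negative: (-2, -1). Count: 1.

1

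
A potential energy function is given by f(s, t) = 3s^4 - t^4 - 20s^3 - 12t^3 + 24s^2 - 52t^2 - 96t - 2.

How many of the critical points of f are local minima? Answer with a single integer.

2

f separates as a function of s plus a function of t, so ∇f=0 decouples.
∂f/∂s = 12s(s - 4)(s - 1) = 0 at s ∈ {0, 1, 4}; ∂f/∂t = -4(t + 2)(t + 3)(t + 4) = 0 at t ∈ {-4, -3, -2}.
The Hessian is diagonal: diag(f_ss, f_tt). Second derivatives: f_ss(0)=48, f_ss(1)=-36, f_ss(4)=144; f_tt(-4)=-8, f_tt(-3)=4, f_tt(-2)=-8.
Local minima occur where both diagonal entries positive: (0, -3), (4, -3). Count: 2.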